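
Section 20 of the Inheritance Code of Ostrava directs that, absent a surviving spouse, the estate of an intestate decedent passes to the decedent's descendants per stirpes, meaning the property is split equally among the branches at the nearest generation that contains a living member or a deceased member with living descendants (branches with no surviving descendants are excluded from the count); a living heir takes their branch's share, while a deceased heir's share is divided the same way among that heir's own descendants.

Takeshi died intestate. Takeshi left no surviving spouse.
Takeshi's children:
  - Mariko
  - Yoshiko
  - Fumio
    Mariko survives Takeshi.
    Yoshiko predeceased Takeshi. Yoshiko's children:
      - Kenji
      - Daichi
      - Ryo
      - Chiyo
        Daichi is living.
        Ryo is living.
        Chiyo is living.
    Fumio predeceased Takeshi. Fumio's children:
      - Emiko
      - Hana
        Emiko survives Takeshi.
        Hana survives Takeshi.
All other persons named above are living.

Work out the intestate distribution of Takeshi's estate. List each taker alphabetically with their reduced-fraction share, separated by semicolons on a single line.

There is no surviving spouse, so the entire estate passes to Takeshi's descendants per stirpes.
The estate is divided into 3 equal shares of 1/3 among Mariko, Yoshiko, Fumio.
Mariko is living and takes 1/3.
Yoshiko predeceased; the 1/3 allotted to Yoshiko's branch passes to Yoshiko's issue by representation.
The 1/3 is divided into 4 equal shares of 1/12 among Kenji, Daichi, Ryo, Chiyo.
Kenji is living and takes 1/12.
Daichi is living and takes 1/12.
Ryo is living and takes 1/12.
Chiyo is living and takes 1/12.
Fumio predeceased; the 1/3 allotted to Fumio's branch passes to Fumio's issue by representation.
The 1/3 is divided into 2 equal shares of 1/6 among Emiko, Hana.
Emiko is living and takes 1/6.
Hana is living and takes 1/6.

Chiyo 1/12; Daichi 1/12; Emiko 1/6; Hana 1/6; Kenji 1/12; Mariko 1/3; Ryo 1/12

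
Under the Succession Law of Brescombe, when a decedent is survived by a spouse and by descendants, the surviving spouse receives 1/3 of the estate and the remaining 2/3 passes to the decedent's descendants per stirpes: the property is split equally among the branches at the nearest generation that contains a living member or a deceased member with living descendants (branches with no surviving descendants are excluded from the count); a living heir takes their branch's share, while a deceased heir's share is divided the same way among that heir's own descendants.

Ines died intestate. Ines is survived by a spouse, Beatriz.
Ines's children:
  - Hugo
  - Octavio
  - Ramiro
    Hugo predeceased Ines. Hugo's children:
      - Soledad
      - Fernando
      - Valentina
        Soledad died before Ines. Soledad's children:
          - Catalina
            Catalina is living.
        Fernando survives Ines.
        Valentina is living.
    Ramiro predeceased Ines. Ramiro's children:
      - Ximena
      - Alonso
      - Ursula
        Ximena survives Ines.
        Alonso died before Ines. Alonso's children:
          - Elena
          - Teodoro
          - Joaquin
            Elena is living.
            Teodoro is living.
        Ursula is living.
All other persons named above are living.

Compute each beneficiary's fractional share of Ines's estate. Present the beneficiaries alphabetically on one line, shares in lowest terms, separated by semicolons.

Beatriz 1/3; Catalina 2/27; Elena 2/81; Fernando 2/27; Joaquin 2/81; Octavio 2/9; Teodoro 2/81; Ursula 2/27; Valentina 2/27; Ximena 2/27

Beatriz, as surviving spouse, takes 1/3.
The remaining 2/3 passes to Ines's descendants per stirpes.
The 2/3 is divided into 3 equal shares of 2/9 among Hugo, Octavio, Ramiro.
Hugo predeceased; the 2/9 allotted to Hugo's branch passes to Hugo's issue by representation.
The 2/9 is divided into 3 equal shares of 2/27 among Soledad, Fernando, Valentina.
Soledad predeceased; the 2/27 allotted to Soledad's branch passes to Soledad's issue by representation.
Catalina is the sole taker at this level and receives the full 2/27.
Fernando is living and takes 2/27.
Valentina is living and takes 2/27.
Octavio is living and takes 2/9.
Ramiro predeceased; the 2/9 allotted to Ramiro's branch passes to Ramiro's issue by representation.
The 2/9 is divided into 3 equal shares of 2/27 among Ximena, Alonso, Ursula.
Ximena is living and takes 2/27.
Alonso predeceased; the 2/27 allotted to Alonso's branch passes to Alonso's issue by representation.
The 2/27 is divided into 3 equal shares of 2/81 among Elena, Teodoro, Joaquin.
Elena is living and takes 2/81.
Teodoro is living and takes 2/81.
Joaquin is living and takes 2/81.
Ursula is living and takes 2/27.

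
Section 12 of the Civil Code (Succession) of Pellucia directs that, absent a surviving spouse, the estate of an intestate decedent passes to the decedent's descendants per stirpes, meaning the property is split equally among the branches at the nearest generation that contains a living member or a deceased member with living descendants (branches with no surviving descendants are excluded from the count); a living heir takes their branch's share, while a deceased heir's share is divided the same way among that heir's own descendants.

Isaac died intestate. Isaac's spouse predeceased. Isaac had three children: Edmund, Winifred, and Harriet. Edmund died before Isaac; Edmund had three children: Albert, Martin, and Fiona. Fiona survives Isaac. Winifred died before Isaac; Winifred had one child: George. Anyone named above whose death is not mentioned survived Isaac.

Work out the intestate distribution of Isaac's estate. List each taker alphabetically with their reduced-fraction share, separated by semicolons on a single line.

Albert 1/9; Fiona 1/9; George 1/3; Harriet 1/3; Martin 1/9

There is no surviving spouse, so the entire estate passes to Isaac's descendants per stirpes.
The estate is divided into 3 equal shares of 1/3 among Edmund, Winifred, Harriet.
Edmund predeceased; the 1/3 allotted to Edmund's branch passes to Edmund's issue by representation.
The 1/3 is divided into 3 equal shares of 1/9 among Albert, Martin, Fiona.
Albert is living and takes 1/9.
Martin is living and takes 1/9.
Fiona is living and takes 1/9.
Winifred predeceased; the 1/3 allotted to Winifred's branch passes to Winifred's issue by representation.
George is the sole taker at this level and receives the full 1/3.
Harriet is living and takes 1/3.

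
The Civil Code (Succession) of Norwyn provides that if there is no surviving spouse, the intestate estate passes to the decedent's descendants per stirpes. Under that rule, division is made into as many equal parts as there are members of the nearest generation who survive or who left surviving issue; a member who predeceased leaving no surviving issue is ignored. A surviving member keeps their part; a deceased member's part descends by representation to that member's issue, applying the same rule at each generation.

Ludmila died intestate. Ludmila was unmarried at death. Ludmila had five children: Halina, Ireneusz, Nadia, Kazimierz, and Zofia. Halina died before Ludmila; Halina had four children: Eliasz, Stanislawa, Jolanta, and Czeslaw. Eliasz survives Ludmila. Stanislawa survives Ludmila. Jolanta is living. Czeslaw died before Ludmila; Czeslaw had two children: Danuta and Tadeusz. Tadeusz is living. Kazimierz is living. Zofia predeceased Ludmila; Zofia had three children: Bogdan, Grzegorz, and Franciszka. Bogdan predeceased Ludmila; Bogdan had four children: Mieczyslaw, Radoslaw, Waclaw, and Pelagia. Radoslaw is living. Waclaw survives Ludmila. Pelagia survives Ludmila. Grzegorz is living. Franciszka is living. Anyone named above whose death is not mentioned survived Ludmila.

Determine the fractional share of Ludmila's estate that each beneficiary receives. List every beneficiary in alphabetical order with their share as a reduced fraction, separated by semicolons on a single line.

Danuta 1/40; Eliasz 1/20; Franciszka 1/15; Grzegorz 1/15; Ireneusz 1/5; Jolanta 1/20; Kazimierz 1/5; Mieczyslaw 1/60; Nadia 1/5; Pelagia 1/60; Radoslaw 1/60; Stanislawa 1/20; Tadeusz 1/40; Waclaw 1/60

There is no surviving spouse, so the entire estate passes to Ludmila's descendants per stirpes.
The estate is divided into 5 equal shares of 1/5 among Halina, Ireneusz, Nadia, Kazimierz, Zofia.
Halina predeceased; the 1/5 allotted to Halina's branch passes to Halina's issue by representation.
The 1/5 is divided into 4 equal shares of 1/20 among Eliasz, Stanislawa, Jolanta, Czeslaw.
Eliasz is living and takes 1/20.
Stanislawa is living and takes 1/20.
Jolanta is living and takes 1/20.
Czeslaw predeceased; the 1/20 allotted to Czeslaw's branch passes to Czeslaw's issue by representation.
The 1/20 is divided into 2 equal shares of 1/40 among Danuta, Tadeusz.
Danuta is living and takes 1/40.
Tadeusz is living and takes 1/40.
Ireneusz is living and takes 1/5.
Nadia is living and takes 1/5.
Kazimierz is living and takes 1/5.
Zofia predeceased; the 1/5 allotted to Zofia's branch passes to Zofia's issue by representation.
The 1/5 is divided into 3 equal shares of 1/15 among Bogdan, Grzegorz, Franciszka.
Bogdan predeceased; the 1/15 allotted to Bogdan's branch passes to Bogdan's issue by representation.
The 1/15 is divided into 4 equal shares of 1/60 among Mieczyslaw, Radoslaw, Waclaw, Pelagia.
Mieczyslaw is living and takes 1/60.
Radoslaw is living and takes 1/60.
Waclaw is living and takes 1/60.
Pelagia is living and takes 1/60.
Grzegorz is living and takes 1/15.
Franciszka is living and takes 1/15.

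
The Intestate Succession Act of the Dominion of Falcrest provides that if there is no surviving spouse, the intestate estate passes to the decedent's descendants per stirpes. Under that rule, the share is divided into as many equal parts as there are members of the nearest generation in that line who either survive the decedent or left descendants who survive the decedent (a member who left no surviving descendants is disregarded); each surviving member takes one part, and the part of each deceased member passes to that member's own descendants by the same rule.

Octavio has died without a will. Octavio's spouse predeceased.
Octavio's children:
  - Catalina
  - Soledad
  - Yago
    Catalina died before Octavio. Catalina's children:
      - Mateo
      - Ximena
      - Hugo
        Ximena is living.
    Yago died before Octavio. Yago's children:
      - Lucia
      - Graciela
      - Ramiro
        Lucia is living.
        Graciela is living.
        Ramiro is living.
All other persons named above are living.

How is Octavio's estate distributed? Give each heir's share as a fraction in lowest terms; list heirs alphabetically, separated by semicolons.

There is no surviving spouse, so the entire estate passes to Octavio's descendants per stirpes.
The estate is divided into 3 equal shares of 1/3 among Catalina, Soledad, Yago.
Catalina predeceased; the 1/3 allotted to Catalina's branch passes to Catalina's issue by representation.
The 1/3 is divided into 3 equal shares of 1/9 among Mateo, Ximena, Hugo.
Mateo is living and takes 1/9.
Ximena is living and takes 1/9.
Hugo is living and takes 1/9.
Soledad is living and takes 1/3.
Yago predeceased; the 1/3 allotted to Yago's branch passes to Yago's issue by representation.
The 1/3 is divided into 3 equal shares of 1/9 among Lucia, Graciela, Ramiro.
Lucia is living and takes 1/9.
Graciela is living and takes 1/9.
Ramiro is living and takes 1/9.

Graciela 1/9; Hugo 1/9; Lucia 1/9; Mateo 1/9; Ramiro 1/9; Soledad 1/3; Ximena 1/9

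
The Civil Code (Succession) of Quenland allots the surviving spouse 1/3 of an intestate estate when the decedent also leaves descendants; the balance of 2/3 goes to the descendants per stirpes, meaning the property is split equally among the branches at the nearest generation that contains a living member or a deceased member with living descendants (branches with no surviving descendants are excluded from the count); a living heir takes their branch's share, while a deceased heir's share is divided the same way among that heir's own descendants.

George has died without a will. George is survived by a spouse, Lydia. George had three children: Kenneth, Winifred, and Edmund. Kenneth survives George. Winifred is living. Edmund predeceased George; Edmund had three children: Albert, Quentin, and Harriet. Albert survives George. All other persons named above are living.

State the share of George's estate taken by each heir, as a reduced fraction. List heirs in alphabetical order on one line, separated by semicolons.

Lydia, as surviving spouse, takes 1/3.
The remaining 2/3 passes to George's descendants per stirpes.
The 2/3 is divided into 3 equal shares of 2/9 among Kenneth, Winifred, Edmund.
Kenneth is living and takes 2/9.
Winifred is living and takes 2/9.
Edmund predeceased; the 2/9 allotted to Edmund's branch passes to Edmund's issue by representation.
The 2/9 is divided into 3 equal shares of 2/27 among Albert, Quentin, Harriet.
Albert is living and takes 2/27.
Quentin is living and takes 2/27.
Harriet is living and takes 2/27.

Albert 2/27; Harriet 2/27; Kenneth 2/9; Lydia 1/3; Quentin 2/27; Winifred 2/9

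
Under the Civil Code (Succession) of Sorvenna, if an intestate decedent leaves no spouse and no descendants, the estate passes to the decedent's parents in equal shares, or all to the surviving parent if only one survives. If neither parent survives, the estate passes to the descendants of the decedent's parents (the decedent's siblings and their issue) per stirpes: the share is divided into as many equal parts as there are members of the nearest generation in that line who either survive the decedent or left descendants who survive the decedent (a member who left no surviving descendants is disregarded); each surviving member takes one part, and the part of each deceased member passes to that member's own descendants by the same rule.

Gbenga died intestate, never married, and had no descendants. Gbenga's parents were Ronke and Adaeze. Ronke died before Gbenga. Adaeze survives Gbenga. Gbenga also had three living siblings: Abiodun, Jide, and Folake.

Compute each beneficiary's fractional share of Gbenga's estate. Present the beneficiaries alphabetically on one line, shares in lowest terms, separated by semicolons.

Only one parent, Adaeze, survives, so Adaeze takes the entire estate. The siblings take nothing because a surviving parent has priority.

Adaeze 1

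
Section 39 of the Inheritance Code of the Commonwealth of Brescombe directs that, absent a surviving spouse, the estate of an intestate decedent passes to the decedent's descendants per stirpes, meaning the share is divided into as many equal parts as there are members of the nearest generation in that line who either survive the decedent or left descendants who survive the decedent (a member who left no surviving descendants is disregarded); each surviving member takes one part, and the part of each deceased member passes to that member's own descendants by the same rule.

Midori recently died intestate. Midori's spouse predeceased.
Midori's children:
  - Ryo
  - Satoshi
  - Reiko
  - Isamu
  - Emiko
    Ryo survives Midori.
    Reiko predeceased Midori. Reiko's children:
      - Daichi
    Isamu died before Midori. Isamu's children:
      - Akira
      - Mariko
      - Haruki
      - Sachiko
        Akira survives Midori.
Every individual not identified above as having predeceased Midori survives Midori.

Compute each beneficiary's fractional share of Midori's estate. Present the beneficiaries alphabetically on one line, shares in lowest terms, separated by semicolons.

There is no surviving spouse, so the entire estate passes to Midori's descendants per stirpes.
The estate is divided into 5 equal shares of 1/5 among Ryo, Satoshi, Reiko, Isamu, Emiko.
Ryo is living and takes 1/5.
Satoshi is living and takes 1/5.
Reiko predeceased; the 1/5 allotted to Reiko's branch passes to Reiko's issue by representation.
Daichi is the sole taker at this level and receives the full 1/5.
Isamu predeceased; the 1/5 allotted to Isamu's branch passes to Isamu's issue by representation.
The 1/5 is divided into 4 equal shares of 1/20 among Akira, Mariko, Haruki, Sachiko.
Akira is living and takes 1/20.
Mariko is living and takes 1/20.
Haruki is living and takes 1/20.
Sachiko is living and takes 1/20.
Emiko is living and takes 1/5.

Akira 1/20; Daichi 1/5; Emiko 1/5; Haruki 1/20; Mariko 1/20; Ryo 1/5; Sachiko 1/20; Satoshi 1/5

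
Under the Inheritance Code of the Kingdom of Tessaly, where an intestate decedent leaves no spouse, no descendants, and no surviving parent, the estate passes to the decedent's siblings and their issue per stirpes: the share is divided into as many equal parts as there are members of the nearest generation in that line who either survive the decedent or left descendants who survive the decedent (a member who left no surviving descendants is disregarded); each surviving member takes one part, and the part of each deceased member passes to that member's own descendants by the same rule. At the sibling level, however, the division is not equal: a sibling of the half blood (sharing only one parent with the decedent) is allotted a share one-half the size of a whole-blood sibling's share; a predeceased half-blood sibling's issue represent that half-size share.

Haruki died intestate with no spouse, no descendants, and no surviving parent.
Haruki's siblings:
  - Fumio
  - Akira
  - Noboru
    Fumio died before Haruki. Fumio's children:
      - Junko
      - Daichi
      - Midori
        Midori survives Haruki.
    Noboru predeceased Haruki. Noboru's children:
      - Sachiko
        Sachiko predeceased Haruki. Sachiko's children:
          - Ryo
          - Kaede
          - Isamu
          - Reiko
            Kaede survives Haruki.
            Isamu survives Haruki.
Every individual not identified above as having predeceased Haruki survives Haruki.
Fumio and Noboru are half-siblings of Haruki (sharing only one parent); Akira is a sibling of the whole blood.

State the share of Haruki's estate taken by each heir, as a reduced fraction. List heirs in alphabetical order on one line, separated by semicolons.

Akira 1/2; Daichi 1/12; Isamu 1/16; Junko 1/12; Kaede 1/16; Midori 1/12; Reiko 1/16; Ryo 1/16

No spouse, descendants, or parent survives, so the estate passes to Haruki's siblings per stirpes.
Half-blood siblings count for one-half the weight of whole-blood siblings at the initial division.
Dividing 1 in proportion to weights (total weight 2): Fumio (weight 1/2) → 1/4; Akira (weight 1) → 1/2; Noboru (weight 1/2) → 1/4.
Fumio predeceased; the 1/4 allotted to Fumio's branch passes to Fumio's issue by representation.
The 1/4 is divided into 3 equal shares of 1/12 among Junko, Daichi, Midori.
Junko is living and takes 1/12.
Daichi is living and takes 1/12.
Midori is living and takes 1/12.
Akira is living and takes 1/2.
Noboru predeceased; the 1/4 allotted to Noboru's branch passes to Noboru's issue by representation.
Sachiko's line is the sole branch at this level, so the full 1/4 passes to Sachiko's issue by representation.
The 1/4 is divided into 4 equal shares of 1/16 among Ryo, Kaede, Isamu, Reiko.
Ryo is living and takes 1/16.
Kaede is living and takes 1/16.
Isamu is living and takes 1/16.
Reiko is living and takes 1/16.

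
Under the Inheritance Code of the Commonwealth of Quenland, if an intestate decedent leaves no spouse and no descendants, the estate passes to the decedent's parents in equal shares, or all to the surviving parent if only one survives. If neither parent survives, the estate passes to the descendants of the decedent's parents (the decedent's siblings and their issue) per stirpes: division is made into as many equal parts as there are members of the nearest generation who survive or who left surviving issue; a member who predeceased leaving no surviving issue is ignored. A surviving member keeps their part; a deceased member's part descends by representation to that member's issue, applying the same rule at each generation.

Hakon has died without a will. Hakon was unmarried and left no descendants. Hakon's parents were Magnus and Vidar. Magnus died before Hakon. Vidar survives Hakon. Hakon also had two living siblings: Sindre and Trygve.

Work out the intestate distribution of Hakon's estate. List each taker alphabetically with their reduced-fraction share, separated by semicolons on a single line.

Only one parent, Vidar, survives, so Vidar takes the entire estate. The siblings take nothing because a surviving parent has priority.

Vidar 1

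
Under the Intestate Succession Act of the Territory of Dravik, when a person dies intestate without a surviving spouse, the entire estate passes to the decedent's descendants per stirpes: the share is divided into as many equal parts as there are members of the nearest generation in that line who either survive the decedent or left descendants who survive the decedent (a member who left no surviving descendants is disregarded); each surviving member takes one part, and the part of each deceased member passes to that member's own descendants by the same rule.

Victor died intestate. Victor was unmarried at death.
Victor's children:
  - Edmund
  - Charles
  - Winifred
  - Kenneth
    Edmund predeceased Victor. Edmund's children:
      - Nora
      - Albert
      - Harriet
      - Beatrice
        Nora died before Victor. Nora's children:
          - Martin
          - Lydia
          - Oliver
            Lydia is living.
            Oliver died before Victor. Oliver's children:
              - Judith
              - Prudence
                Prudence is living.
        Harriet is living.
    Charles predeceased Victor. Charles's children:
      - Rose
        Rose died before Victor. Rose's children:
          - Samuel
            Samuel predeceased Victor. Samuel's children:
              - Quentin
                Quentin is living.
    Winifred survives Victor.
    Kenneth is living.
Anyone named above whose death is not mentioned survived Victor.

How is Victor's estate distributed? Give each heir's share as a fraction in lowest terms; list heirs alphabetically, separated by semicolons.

Albert 1/16; Beatrice 1/16; Harriet 1/16; Judith 1/96; Kenneth 1/4; Lydia 1/48; Martin 1/48; Prudence 1/96; Quentin 1/4; Winifred 1/4

There is no surviving spouse, so the entire estate passes to Victor's descendants per stirpes.
The estate is divided into 4 equal shares of 1/4 among Edmund, Charles, Winifred, Kenneth.
Edmund predeceased; the 1/4 allotted to Edmund's branch passes to Edmund's issue by representation.
The 1/4 is divided into 4 equal shares of 1/16 among Nora, Albert, Harriet, Beatrice.
Nora predeceased; the 1/16 allotted to Nora's branch passes to Nora's issue by representation.
The 1/16 is divided into 3 equal shares of 1/48 among Martin, Lydia, Oliver.
Martin is living and takes 1/48.
Lydia is living and takes 1/48.
Oliver predeceased; the 1/48 allotted to Oliver's branch passes to Oliver's issue by representation.
The 1/48 is divided into 2 equal shares of 1/96 among Judith, Prudence.
Judith is living and takes 1/96.
Prudence is living and takes 1/96.
Albert is living and takes 1/16.
Harriet is living and takes 1/16.
Beatrice is living and takes 1/16.
Charles predeceased; the 1/4 allotted to Charles's branch passes to Charles's issue by representation.
Rose's line is the sole branch at this level, so the full 1/4 passes to Rose's issue by representation.
Samuel's line is the sole branch at this level, so the full 1/4 passes to Samuel's issue by representation.
Quentin is the sole taker at this level and receives the full 1/4.
Winifred is living and takes 1/4.
Kenneth is living and takes 1/4.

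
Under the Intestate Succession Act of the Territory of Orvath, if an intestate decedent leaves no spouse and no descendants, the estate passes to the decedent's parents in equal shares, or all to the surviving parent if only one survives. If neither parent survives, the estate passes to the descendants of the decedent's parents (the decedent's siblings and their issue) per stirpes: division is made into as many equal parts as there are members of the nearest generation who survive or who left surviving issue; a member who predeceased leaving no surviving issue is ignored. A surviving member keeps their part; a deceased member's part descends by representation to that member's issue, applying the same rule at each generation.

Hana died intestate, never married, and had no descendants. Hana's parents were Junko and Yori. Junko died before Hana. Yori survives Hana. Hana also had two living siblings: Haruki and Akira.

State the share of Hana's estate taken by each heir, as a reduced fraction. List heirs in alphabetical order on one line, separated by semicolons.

Only one parent, Yori, survives, so Yori takes the entire estate. The siblings take nothing because a surviving parent has priority.

Yori 1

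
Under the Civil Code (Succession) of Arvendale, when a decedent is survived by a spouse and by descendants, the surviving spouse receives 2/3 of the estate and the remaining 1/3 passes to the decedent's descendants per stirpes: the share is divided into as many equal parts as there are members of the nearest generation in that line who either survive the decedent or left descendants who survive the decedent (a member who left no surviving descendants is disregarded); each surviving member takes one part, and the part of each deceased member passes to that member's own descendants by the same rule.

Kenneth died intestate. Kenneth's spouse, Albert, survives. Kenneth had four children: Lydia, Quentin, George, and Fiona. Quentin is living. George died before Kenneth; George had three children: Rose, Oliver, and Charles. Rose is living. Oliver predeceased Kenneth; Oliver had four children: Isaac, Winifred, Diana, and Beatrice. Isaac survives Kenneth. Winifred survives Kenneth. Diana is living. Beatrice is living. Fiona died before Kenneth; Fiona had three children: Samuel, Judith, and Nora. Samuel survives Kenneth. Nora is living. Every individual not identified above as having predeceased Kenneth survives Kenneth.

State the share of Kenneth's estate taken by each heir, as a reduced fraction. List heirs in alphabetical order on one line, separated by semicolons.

Albert, as surviving spouse, takes 2/3.
The remaining 1/3 passes to Kenneth's descendants per stirpes.
The 1/3 is divided into 4 equal shares of 1/12 among Lydia, Quentin, George, Fiona.
Lydia is living and takes 1/12.
Quentin is living and takes 1/12.
George predeceased; the 1/12 allotted to George's branch passes to George's issue by representation.
The 1/12 is divided into 3 equal shares of 1/36 among Rose, Oliver, Charles.
Rose is living and takes 1/36.
Oliver predeceased; the 1/36 allotted to Oliver's branch passes to Oliver's issue by representation.
The 1/36 is divided into 4 equal shares of 1/144 among Isaac, Winifred, Diana, Beatrice.
Isaac is living and takes 1/144.
Winifred is living and takes 1/144.
Diana is living and takes 1/144.
Beatrice is living and takes 1/144.
Charles is living and takes 1/36.
Fiona predeceased; the 1/12 allotted to Fiona's branch passes to Fiona's issue by representation.
The 1/12 is divided into 3 equal shares of 1/36 among Samuel, Judith, Nora.
Samuel is living and takes 1/36.
Judith is living and takes 1/36.
Nora is living and takes 1/36.

Albert 2/3; Beatrice 1/144; Charles 1/36; Diana 1/144; Isaac 1/144; Judith 1/36; Lydia 1/12; Nora 1/36; Quentin 1/12; Rose 1/36; Samuel 1/36; Winifred 1/144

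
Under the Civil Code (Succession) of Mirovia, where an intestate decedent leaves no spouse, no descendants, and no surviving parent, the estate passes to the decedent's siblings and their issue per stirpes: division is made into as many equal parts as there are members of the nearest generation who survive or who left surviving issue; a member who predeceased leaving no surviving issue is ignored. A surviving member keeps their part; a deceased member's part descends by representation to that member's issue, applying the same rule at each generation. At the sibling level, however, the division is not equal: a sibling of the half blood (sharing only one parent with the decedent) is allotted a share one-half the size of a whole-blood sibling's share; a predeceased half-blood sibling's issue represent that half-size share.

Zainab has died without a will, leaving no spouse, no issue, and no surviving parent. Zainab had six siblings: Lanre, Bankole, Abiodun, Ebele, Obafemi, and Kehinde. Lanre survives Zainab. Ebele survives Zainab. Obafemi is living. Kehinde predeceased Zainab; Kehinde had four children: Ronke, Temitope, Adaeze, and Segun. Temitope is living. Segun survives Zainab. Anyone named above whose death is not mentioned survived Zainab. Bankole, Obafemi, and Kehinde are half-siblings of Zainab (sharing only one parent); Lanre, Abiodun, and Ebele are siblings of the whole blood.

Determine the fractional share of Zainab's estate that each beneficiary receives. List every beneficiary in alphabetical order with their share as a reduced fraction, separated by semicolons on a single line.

Abiodun 2/9; Adaeze 1/36; Bankole 1/9; Ebele 2/9; Lanre 2/9; Obafemi 1/9; Ronke 1/36; Segun 1/36; Temitope 1/36

No spouse, descendants, or parent survives, so the estate passes to Zainab's siblings per stirpes.
Half-blood siblings count for one-half the weight of whole-blood siblings at the initial division.
Dividing 1 in proportion to weights (total weight 9/2): Lanre (weight 1) → 2/9; Bankole (weight 1/2) → 1/9; Abiodun (weight 1) → 2/9; Ebele (weight 1) → 2/9; Obafemi (weight 1/2) → 1/9; Kehinde (weight 1/2) → 1/9.
Lanre is living and takes 2/9.
Bankole is living and takes 1/9.
Abiodun is living and takes 2/9.
Ebele is living and takes 2/9.
Obafemi is living and takes 1/9.
Kehinde predeceased; the 1/9 allotted to Kehinde's branch passes to Kehinde's issue by representation.
The 1/9 is divided into 4 equal shares of 1/36 among Ronke, Temitope, Adaeze, Segun.
Ronke is living and takes 1/36.
Temitope is living and takes 1/36.
Adaeze is living and takes 1/36.
Segun is living and takes 1/36.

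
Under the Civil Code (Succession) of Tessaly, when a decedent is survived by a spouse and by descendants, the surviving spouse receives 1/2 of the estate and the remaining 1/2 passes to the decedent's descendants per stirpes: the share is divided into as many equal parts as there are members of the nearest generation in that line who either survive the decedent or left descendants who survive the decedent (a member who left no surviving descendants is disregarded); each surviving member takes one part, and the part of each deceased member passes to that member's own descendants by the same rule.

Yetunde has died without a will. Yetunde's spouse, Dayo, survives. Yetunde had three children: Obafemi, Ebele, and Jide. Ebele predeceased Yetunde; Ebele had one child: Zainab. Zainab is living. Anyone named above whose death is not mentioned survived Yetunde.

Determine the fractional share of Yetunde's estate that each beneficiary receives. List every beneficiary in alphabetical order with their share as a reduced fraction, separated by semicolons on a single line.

Dayo, as surviving spouse, takes 1/2.
The remaining 1/2 passes to Yetunde's descendants per stirpes.
The 1/2 is divided into 3 equal shares of 1/6 among Obafemi, Ebele, Jide.
Obafemi is living and takes 1/6.
Ebele predeceased; the 1/6 allotted to Ebele's branch passes to Ebele's issue by representation.
Zainab is the sole taker at this level and receives the full 1/6.
Jide is living and takes 1/6.

Dayo 1/2; Jide 1/6; Obafemi 1/6; Zainab 1/6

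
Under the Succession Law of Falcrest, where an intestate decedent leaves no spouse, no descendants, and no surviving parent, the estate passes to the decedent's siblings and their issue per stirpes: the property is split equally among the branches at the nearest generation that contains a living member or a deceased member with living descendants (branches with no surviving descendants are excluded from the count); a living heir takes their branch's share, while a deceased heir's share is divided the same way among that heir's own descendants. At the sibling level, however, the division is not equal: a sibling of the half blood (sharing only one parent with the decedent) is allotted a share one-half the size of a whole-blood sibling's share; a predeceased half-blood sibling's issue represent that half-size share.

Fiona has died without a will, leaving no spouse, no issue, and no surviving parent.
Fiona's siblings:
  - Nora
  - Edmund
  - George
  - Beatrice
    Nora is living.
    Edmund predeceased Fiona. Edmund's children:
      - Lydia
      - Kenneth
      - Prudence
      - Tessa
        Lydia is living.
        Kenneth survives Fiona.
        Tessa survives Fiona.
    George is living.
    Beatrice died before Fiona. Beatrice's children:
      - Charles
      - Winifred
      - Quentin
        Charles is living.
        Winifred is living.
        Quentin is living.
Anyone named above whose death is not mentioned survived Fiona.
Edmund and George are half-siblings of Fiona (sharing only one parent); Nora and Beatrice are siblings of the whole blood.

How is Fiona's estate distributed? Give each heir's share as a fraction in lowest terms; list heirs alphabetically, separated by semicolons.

Charles 1/9; George 1/6; Kenneth 1/24; Lydia 1/24; Nora 1/3; Prudence 1/24; Quentin 1/9; Tessa 1/24; Winifred 1/9

No spouse, descendants, or parent survives, so the estate passes to Fiona's siblings per stirpes.
Half-blood siblings count for one-half the weight of whole-blood siblings at the initial division.
Dividing 1 in proportion to weights (total weight 3): Nora (weight 1) → 1/3; Edmund (weight 1/2) → 1/6; George (weight 1/2) → 1/6; Beatrice (weight 1) → 1/3.
Nora is living and takes 1/3.
Edmund predeceased; the 1/6 allotted to Edmund's branch passes to Edmund's issue by representation.
The 1/6 is divided into 4 equal shares of 1/24 among Lydia, Kenneth, Prudence, Tessa.
Lydia is living and takes 1/24.
Kenneth is living and takes 1/24.
Prudence is living and takes 1/24.
Tessa is living and takes 1/24.
George is living and takes 1/6.
Beatrice predeceased; the 1/3 allotted to Beatrice's branch passes to Beatrice's issue by representation.
The 1/3 is divided into 3 equal shares of 1/9 among Charles, Winifred, Quentin.
Charles is living and takes 1/9.
Winifred is living and takes 1/9.
Quentin is living and takes 1/9.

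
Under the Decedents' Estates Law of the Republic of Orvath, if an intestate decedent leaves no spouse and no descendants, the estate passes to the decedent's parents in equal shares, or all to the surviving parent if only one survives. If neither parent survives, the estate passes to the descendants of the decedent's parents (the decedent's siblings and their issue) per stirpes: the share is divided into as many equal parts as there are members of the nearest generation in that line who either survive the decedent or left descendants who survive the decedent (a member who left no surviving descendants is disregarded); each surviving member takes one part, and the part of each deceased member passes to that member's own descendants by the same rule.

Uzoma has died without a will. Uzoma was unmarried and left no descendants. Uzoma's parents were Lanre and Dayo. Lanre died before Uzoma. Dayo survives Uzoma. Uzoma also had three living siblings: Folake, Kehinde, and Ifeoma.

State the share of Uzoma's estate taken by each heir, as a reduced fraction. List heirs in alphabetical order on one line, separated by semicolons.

Dayo 1

Only one parent, Dayo, survives, so Dayo takes the entire estate. The siblings take nothing because a surviving parent has priority.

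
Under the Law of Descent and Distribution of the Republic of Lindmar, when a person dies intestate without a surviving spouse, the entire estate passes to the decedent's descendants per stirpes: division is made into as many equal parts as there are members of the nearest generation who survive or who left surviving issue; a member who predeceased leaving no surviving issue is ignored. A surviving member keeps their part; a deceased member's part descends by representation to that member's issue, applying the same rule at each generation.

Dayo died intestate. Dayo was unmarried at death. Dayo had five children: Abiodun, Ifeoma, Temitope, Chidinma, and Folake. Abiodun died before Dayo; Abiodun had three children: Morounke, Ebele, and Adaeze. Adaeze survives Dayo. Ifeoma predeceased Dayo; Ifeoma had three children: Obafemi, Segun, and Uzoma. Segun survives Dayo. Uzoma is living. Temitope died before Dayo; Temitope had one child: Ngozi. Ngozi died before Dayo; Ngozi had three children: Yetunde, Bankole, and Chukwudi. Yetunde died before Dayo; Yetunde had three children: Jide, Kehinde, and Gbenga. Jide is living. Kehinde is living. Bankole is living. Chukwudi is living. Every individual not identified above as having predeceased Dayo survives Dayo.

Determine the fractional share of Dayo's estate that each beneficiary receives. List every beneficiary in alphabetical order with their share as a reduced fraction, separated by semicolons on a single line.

Adaeze 1/15; Bankole 1/15; Chidinma 1/5; Chukwudi 1/15; Ebele 1/15; Folake 1/5; Gbenga 1/45; Jide 1/45; Kehinde 1/45; Morounke 1/15; Obafemi 1/15; Segun 1/15; Uzoma 1/15

There is no surviving spouse, so the entire estate passes to Dayo's descendants per stirpes.
The estate is divided into 5 equal shares of 1/5 among Abiodun, Ifeoma, Temitope, Chidinma, Folake.
Abiodun predeceased; the 1/5 allotted to Abiodun's branch passes to Abiodun's issue by representation.
The 1/5 is divided into 3 equal shares of 1/15 among Morounke, Ebele, Adaeze.
Morounke is living and takes 1/15.
Ebele is living and takes 1/15.
Adaeze is living and takes 1/15.
Ifeoma predeceased; the 1/5 allotted to Ifeoma's branch passes to Ifeoma's issue by representation.
The 1/5 is divided into 3 equal shares of 1/15 among Obafemi, Segun, Uzoma.
Obafemi is living and takes 1/15.
Segun is living and takes 1/15.
Uzoma is living and takes 1/15.
Temitope predeceased; the 1/5 allotted to Temitope's branch passes to Temitope's issue by representation.
Ngozi's line is the sole branch at this level, so the full 1/5 passes to Ngozi's issue by representation.
The 1/5 is divided into 3 equal shares of 1/15 among Yetunde, Bankole, Chukwudi.
Yetunde predeceased; the 1/15 allotted to Yetunde's branch passes to Yetunde's issue by representation.
The 1/15 is divided into 3 equal shares of 1/45 among Jide, Kehinde, Gbenga.
Jide is living and takes 1/45.
Kehinde is living and takes 1/45.
Gbenga is living and takes 1/45.
Bankole is living and takes 1/15.
Chukwudi is living and takes 1/15.
Chidinma is living and takes 1/5.
Folake is living and takes 1/5.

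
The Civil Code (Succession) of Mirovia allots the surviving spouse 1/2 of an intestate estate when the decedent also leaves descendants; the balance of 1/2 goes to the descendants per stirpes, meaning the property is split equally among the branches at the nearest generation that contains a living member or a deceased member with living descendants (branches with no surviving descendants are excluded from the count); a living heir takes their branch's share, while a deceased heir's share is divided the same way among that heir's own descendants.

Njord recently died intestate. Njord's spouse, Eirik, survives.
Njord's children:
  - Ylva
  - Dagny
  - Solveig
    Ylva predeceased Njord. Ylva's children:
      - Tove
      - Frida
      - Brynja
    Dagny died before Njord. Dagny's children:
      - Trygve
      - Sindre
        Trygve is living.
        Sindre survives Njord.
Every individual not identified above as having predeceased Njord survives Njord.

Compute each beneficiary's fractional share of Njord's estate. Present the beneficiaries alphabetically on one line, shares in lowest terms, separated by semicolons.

Brynja 1/18; Eirik 1/2; Frida 1/18; Sindre 1/12; Solveig 1/6; Tove 1/18; Trygve 1/12

Eirik, as surviving spouse, takes 1/2.
The remaining 1/2 passes to Njord's descendants per stirpes.
The 1/2 is divided into 3 equal shares of 1/6 among Ylva, Dagny, Solveig.
Ylva predeceased; the 1/6 allotted to Ylva's branch passes to Ylva's issue by representation.
The 1/6 is divided into 3 equal shares of 1/18 among Tove, Frida, Brynja.
Tove is living and takes 1/18.
Frida is living and takes 1/18.
Brynja is living and takes 1/18.
Dagny predeceased; the 1/6 allotted to Dagny's branch passes to Dagny's issue by representation.
The 1/6 is divided into 2 equal shares of 1/12 among Trygve, Sindre.
Trygve is living and takes 1/12.
Sindre is living and takes 1/12.
Solveig is living and takes 1/6.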